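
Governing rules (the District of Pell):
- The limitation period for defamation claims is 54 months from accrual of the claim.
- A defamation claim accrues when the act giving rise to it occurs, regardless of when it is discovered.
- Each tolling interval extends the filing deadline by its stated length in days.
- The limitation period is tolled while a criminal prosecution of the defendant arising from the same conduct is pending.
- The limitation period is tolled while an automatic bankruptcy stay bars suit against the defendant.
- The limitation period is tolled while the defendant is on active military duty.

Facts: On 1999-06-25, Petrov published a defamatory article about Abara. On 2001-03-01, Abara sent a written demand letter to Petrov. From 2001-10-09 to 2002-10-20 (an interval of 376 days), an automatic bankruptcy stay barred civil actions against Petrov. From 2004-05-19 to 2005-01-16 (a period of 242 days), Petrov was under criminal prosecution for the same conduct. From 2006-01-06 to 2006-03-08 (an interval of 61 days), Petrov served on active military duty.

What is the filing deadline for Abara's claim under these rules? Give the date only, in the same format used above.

2005-09-03

The limitation period began to run on 1999-06-25.
54 months from 1999-06-25 is 2003-12-25.
The automatic bankruptcy stay from 2001-10-09 to 2002-10-20 tolled the period for 376 days, extending the deadline to 2005-01-04.
The pending criminal prosecution from 2004-05-19 to 2005-01-16 tolled the period for 242 days, extending the deadline to 2005-09-03.
By the time the defendant's active military service began on 2006-01-06, the limitation period had already expired on 2005-09-03; that interval cannot revive it.
None of the other events listed affects the running of the period under the stated rules.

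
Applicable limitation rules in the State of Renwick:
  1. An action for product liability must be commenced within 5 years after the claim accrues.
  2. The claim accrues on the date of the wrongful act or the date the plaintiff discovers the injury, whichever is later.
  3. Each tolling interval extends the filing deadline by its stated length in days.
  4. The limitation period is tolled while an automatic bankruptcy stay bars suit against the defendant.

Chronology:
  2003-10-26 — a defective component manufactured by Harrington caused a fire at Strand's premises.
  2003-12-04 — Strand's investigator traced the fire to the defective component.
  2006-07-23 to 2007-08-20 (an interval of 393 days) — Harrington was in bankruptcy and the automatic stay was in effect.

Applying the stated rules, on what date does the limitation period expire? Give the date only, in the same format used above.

Taking the later of the act (2003-10-26) and discovery (2003-12-04), the claim accrued on 2003-12-04.
5 years from 2003-12-04 is 2008-12-04.
The period was tolled for 393 days by the automatic bankruptcy stay (2006-07-23 to 2007-08-20), pushing the deadline to 2010-01-01.

2010-01-01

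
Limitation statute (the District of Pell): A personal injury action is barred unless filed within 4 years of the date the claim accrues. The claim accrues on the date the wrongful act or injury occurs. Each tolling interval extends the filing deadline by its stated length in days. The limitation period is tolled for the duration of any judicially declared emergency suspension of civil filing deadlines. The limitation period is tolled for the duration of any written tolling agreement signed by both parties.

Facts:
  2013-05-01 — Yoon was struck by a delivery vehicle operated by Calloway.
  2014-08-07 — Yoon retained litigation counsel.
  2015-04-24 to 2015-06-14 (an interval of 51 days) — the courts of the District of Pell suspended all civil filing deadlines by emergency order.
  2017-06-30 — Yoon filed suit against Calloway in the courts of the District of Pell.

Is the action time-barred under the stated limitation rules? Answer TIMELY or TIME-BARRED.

The limitation period began to run on 2013-05-01.
4 years from 2013-05-01 is 2017-05-01.
The emergency suspension of filing deadlines from 2015-04-24 to 2015-06-14 tolled the period for 51 days, extending the deadline to 2017-06-21.
Nothing else in the chronology tolls or restarts the period.
Yoon filed on 2017-06-30, after the 2017-06-21 deadline, so the action is time-barred.

TIME-BARRED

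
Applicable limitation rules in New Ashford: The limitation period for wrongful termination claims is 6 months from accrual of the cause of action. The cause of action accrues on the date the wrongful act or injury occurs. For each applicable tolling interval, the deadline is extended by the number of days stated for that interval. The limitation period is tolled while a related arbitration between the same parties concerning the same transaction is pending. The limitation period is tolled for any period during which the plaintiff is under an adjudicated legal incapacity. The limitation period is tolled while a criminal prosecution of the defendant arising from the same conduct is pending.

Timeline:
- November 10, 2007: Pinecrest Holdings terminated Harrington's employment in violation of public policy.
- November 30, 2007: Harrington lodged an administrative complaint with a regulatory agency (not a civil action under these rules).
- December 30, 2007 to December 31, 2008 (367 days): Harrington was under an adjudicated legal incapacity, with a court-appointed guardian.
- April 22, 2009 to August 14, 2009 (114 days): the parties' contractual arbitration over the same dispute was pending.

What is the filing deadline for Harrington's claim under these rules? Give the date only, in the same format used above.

The limitation period began to run on November 10, 2007.
Adding the 6 months base period to November 10, 2007 gives a deadline of May 10, 2008, before any tolling.
The period was tolled for 367 days by the plaintiff's legal incapacity (December 30, 2007 to December 31, 2008), pushing the deadline to May 12, 2009.
Because the pending related arbitration ran from April 22, 2009 to August 14, 2009, the deadline is extended by 114 days to September 3, 2009.
The other events in the timeline have no effect on the limitation period under the stated rules.

September 3, 2009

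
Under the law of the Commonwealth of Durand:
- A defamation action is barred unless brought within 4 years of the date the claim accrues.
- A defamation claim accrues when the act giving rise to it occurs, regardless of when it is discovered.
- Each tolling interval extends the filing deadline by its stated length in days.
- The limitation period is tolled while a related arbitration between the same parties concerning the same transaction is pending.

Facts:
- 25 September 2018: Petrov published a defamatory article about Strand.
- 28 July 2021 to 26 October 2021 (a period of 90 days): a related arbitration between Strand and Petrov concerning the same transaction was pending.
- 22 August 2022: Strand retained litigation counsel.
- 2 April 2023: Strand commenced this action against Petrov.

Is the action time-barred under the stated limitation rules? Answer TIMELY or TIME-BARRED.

TIME-BARRED

The limitation period began to run on 25 September 2018.
The untolled deadline — 4 years after 25 September 2018 — is 25 September 2022.
The pending related arbitration from 28 July 2021 to 26 October 2021 tolled the period for 90 days, extending the deadline to 24 December 2022.
None of the other events listed affects the running of the period under the stated rules.
Filing on 2 April 2023 missed the 24 December 2022 deadline — the action is time-barred.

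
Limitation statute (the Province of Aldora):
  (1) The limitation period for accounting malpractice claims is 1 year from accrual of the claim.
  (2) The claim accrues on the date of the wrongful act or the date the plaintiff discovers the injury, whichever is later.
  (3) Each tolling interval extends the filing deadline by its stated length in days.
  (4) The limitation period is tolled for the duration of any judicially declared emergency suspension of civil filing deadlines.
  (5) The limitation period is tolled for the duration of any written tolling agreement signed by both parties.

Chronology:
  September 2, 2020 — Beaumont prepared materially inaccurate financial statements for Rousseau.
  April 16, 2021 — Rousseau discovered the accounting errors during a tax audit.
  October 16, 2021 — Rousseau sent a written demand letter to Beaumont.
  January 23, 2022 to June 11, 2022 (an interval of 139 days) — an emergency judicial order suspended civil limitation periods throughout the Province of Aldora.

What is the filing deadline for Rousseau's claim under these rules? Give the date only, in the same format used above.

September 2, 2022

Taking the later of the act (September 2, 2020) and discovery (April 16, 2021), the claim accrued on April 16, 2021.
1 year from April 16, 2021 is April 16, 2022.
The emergency suspension of filing deadlines from January 23, 2022 to June 11, 2022 tolled the period for 139 days, extending the deadline to September 2, 2022.
None of the other events listed affects the running of the period under the stated rules.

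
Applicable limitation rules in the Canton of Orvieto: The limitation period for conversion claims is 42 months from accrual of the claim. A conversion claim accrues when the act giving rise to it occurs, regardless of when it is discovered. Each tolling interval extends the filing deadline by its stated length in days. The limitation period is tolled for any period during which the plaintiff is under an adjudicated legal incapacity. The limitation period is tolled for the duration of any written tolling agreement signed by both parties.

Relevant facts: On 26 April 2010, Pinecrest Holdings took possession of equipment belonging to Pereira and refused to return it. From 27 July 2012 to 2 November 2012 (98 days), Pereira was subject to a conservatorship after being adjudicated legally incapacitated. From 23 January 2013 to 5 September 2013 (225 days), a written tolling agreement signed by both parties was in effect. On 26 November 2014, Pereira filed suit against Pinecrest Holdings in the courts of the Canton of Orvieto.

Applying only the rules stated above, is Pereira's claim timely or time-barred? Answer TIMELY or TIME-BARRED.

The claim accrued on 26 April 2010, when the wrongful act occurred.
Adding the 42 months base period to 26 April 2010 gives a deadline of 26 October 2013, before any tolling.
Because the plaintiff's legal incapacity ran from 27 July 2012 to 2 November 2012, the deadline is extended by 98 days to 1 February 2014.
The period was tolled for 225 days by the written tolling agreement (23 January 2013 to 5 September 2013), pushing the deadline to 14 September 2014.
Pereira filed on 26 November 2014, after the 14 September 2014 deadline, so the action is time-barred.

TIME-BARRED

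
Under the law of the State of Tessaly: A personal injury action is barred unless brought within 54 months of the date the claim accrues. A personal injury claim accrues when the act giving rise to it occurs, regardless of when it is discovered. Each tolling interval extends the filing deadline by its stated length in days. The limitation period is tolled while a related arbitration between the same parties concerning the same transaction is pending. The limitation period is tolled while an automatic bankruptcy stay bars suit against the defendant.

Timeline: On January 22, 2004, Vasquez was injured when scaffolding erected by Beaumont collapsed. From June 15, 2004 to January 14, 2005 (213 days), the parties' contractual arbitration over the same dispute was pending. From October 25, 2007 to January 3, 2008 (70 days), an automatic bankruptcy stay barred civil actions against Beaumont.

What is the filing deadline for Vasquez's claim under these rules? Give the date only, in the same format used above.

May 1, 2009

The claim accrued on January 22, 2004, the date of the act.
Adding the 54 months base period to January 22, 2004 gives a deadline of July 22, 2008, before any tolling.
The period was tolled for 213 days by the pending related arbitration (June 15, 2004 to January 14, 2005), pushing the deadline to February 20, 2009.
The period was tolled for 70 days by the automatic bankruptcy stay (October 25, 2007 to January 3, 2008), pushing the deadline to May 1, 2009.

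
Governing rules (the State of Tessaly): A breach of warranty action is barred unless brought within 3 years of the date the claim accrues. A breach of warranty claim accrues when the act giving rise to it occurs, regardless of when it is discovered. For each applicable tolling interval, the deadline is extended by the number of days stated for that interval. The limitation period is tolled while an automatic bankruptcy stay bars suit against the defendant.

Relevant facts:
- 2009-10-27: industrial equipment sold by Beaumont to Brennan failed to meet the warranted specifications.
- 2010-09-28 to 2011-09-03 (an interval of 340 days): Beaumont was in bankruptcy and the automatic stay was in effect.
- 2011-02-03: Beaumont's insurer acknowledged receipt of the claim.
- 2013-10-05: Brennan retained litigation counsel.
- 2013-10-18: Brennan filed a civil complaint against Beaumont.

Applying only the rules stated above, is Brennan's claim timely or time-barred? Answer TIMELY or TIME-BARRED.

TIME-BARRED

The limitation period began to run on 2009-10-27.
Adding the 3 years base period to 2009-10-27 gives a deadline of 2012-10-27, before any tolling.
The automatic bankruptcy stay from 2010-09-28 to 2011-09-03 tolled the period for 340 days, extending the deadline to 2013-10-02.
The other events in the timeline have no effect on the limitation period under the stated rules.
The 2013-10-18 filing falls after the 2013-10-02 deadline; the claim is time-barred.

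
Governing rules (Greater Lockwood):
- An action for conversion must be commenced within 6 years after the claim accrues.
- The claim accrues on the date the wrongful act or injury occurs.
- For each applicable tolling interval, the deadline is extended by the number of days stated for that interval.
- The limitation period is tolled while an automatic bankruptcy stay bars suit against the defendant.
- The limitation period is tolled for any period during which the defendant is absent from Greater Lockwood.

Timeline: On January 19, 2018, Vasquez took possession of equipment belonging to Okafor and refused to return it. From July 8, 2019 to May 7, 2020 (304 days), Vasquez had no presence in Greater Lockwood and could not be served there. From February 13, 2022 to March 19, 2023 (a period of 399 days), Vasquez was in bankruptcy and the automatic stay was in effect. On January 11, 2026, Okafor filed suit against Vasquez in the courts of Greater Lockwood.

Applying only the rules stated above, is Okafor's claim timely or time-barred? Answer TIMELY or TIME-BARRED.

The claim accrued on January 19, 2018, when the wrongful act occurred.
Adding the 6 years base period to January 19, 2018 gives a deadline of January 19, 2024, before any tolling.
Because the defendant's absence from the jurisdiction ran from July 8, 2019 to May 7, 2020, the deadline is extended by 304 days to November 18, 2024.
The period was tolled for 399 days by the automatic bankruptcy stay (February 13, 2022 to March 19, 2023), pushing the deadline to December 22, 2025.
Okafor filed on January 11, 2026, after the December 22, 2025 deadline, so the action is time-barred.

TIME-BARRED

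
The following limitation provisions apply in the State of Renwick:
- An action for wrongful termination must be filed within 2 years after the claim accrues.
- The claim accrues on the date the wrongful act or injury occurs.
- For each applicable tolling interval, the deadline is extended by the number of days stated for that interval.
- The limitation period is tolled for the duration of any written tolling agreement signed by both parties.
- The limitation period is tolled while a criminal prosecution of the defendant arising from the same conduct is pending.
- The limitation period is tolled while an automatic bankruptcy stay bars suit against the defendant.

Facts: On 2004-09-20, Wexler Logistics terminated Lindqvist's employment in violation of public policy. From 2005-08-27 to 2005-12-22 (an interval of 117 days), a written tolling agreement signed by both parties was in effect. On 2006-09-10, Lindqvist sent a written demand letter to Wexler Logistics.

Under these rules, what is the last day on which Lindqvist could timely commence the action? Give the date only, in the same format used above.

2007-01-15

The limitation period began to run on 2004-09-20.
Adding the 2 years base period to 2004-09-20 gives a deadline of 2006-09-20, before any tolling.
The written tolling agreement from 2005-08-27 to 2005-12-22 tolled the period for 117 days, extending the deadline to 2007-01-15.
None of the other events listed affects the running of the period under the stated rules.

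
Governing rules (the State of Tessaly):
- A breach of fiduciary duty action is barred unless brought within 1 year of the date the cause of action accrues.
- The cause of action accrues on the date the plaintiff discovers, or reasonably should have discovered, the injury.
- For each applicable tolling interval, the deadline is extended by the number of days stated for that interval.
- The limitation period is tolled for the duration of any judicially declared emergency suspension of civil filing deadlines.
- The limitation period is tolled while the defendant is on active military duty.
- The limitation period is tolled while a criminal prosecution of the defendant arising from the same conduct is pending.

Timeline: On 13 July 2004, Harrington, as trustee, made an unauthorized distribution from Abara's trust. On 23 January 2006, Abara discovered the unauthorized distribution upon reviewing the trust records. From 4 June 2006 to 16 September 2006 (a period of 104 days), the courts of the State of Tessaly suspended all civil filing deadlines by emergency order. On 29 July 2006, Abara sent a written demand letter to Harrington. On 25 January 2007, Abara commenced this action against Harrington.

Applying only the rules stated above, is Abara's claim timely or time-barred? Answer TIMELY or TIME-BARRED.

TIMELY

Under the discovery rule, the claim accrued on 23 January 2006, when Abara discovered the injury — not on the 13 July 2004 date of the underlying act.
The untolled deadline — 1 year after 23 January 2006 — is 23 January 2007.
Because the emergency suspension of filing deadlines ran from 4 June 2006 to 16 September 2006, the deadline is extended by 104 days to 7 May 2007.
None of the other events listed affects the running of the period under the stated rules.
Abara filed on 25 January 2007, before the 7 May 2007 deadline, so the action is timely.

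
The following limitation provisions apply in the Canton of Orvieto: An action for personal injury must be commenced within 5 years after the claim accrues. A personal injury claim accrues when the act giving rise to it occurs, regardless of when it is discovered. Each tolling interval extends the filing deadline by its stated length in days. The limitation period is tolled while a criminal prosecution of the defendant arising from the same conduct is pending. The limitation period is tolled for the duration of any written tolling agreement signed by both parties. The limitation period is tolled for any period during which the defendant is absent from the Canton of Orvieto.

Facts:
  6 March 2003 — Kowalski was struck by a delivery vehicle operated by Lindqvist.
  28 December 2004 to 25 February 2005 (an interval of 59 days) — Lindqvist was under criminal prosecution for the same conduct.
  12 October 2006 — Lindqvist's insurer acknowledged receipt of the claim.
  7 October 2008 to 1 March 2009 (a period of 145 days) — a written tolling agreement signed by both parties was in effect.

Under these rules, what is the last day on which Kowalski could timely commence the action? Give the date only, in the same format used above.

The claim accrued on 6 March 2003, the date of the act.
Adding the 5 years base period to 6 March 2003 gives a deadline of 6 March 2008, before any tolling.
Because the pending criminal prosecution ran from 28 December 2004 to 25 February 2005, the deadline is extended by 59 days to 4 May 2008.
The written tolling agreement from 7 October 2008 to 1 March 2009 began after the period had already run on 4 May 2008, so it has no tolling effect.
Nothing else in the chronology tolls or restarts the period.

4 May 2008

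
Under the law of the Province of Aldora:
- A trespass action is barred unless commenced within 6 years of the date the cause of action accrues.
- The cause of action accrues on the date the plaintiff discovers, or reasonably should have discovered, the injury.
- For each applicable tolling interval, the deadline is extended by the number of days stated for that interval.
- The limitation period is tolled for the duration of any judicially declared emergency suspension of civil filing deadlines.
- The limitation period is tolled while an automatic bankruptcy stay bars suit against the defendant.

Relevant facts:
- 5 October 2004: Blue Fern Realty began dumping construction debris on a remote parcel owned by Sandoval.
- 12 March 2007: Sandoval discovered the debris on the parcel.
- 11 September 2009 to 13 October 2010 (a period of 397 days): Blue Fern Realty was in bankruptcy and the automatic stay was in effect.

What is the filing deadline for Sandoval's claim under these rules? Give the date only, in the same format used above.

13 April 2014

Accrual is tied to discovery, so the period began on 12 March 2007 rather than on 5 October 2004 when the act occurred.
The untolled deadline — 6 years after 12 March 2007 — is 12 March 2013.
The period was tolled for 397 days by the automatic bankruptcy stay (11 September 2009 to 13 October 2010), pushing the deadline to 13 April 2014.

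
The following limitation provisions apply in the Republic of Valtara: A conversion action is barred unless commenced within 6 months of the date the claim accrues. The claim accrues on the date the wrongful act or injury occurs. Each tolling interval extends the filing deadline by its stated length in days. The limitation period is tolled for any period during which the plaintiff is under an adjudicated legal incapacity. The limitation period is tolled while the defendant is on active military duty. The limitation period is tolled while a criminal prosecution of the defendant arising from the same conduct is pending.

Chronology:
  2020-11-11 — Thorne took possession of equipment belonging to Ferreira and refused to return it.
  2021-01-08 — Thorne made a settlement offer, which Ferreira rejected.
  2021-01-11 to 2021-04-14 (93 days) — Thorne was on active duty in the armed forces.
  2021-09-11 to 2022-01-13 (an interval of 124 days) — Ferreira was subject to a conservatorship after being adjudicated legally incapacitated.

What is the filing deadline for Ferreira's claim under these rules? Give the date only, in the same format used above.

The claim accrued on 2020-11-11, the date of the act.
Adding the 6 months base period to 2020-11-11 gives a deadline of 2021-05-11, before any tolling.
Because the defendant's active military service ran from 2021-01-11 to 2021-04-14, the deadline is extended by 93 days to 2021-08-12.
The plaintiff's legal incapacity starting 2021-09-11 came too late — the period had run on 2021-08-12 — and so does not extend the deadline.
None of the other events listed affects the running of the period under the stated rules.

2021-08-12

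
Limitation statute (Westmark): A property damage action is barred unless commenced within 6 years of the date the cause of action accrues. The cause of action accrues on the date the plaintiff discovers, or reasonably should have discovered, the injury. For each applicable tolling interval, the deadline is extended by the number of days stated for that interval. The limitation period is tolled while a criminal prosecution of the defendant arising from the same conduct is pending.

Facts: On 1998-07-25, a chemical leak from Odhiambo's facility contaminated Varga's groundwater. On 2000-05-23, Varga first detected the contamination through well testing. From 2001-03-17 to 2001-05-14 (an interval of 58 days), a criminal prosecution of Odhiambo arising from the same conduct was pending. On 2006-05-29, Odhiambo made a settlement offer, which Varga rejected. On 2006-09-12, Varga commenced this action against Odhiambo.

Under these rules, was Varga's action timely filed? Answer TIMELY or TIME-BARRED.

TIME-BARRED

Accrual is tied to discovery, so the period began on 2000-05-23 rather than on 1998-07-25 when the act occurred.
6 years from 2000-05-23 is 2006-05-23.
The pending criminal prosecution from 2001-03-17 to 2001-05-14 tolled the period for 58 days, extending the deadline to 2006-07-20.
The other events in the timeline have no effect on the limitation period under the stated rules.
The 2006-09-12 filing falls after the 2006-07-20 deadline; the claim is time-barred.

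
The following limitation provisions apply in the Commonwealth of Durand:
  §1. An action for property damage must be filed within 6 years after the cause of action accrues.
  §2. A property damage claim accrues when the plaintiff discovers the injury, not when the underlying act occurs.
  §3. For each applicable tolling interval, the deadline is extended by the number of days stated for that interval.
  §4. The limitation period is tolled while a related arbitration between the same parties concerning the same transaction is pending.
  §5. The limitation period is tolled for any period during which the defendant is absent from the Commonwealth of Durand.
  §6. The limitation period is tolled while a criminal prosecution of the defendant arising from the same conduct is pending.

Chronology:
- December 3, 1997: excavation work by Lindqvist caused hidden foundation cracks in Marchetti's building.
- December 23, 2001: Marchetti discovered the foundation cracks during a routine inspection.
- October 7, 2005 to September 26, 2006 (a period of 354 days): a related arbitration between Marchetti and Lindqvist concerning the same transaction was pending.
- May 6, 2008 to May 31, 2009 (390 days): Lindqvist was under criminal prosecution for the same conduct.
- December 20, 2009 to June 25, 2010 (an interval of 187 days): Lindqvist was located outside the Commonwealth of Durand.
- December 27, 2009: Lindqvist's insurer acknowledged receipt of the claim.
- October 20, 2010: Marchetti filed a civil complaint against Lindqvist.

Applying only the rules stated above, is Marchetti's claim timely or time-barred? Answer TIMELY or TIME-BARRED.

TIME-BARRED

The claim did not accrue until Marchetti discovered the injury on December 23, 2001; the December 3, 1997 act date does not start the clock under the stated rule.
Adding the 6 years base period to December 23, 2001 gives a deadline of December 23, 2007, before any tolling.
The period was tolled for 354 days by the pending related arbitration (October 7, 2005 to September 26, 2006), pushing the deadline to December 11, 2008.
Because the pending criminal prosecution ran from May 6, 2008 to May 31, 2009, the deadline is extended by 390 days to January 5, 2010.
The period was tolled for 187 days by the defendant's absence from the jurisdiction (December 20, 2009 to June 25, 2010), pushing the deadline to July 11, 2010.
The other events in the timeline have no effect on the limitation period under the stated rules.
Marchetti filed on October 20, 2010, after the July 11, 2010 deadline, so the action is time-barred.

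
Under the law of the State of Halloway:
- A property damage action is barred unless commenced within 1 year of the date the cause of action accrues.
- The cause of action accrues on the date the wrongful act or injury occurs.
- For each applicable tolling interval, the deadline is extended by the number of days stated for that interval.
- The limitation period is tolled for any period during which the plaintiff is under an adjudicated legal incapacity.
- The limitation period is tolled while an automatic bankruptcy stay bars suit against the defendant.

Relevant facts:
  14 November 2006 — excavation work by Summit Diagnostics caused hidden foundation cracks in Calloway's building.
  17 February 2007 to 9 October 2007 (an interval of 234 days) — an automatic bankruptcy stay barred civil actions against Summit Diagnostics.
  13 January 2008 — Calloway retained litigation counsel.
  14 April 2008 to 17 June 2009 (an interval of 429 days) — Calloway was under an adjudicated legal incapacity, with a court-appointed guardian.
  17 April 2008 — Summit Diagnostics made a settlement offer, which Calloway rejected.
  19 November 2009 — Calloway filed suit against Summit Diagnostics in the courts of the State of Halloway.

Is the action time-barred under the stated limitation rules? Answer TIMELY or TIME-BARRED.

The claim accrued on 14 November 2006, when the wrongful act occurred.
The untolled deadline — 1 year after 14 November 2006 — is 14 November 2007.
Because the automatic bankruptcy stay ran from 17 February 2007 to 9 October 2007, the deadline is extended by 234 days to 5 July 2008.
The period was tolled for 429 days by the plaintiff's legal incapacity (14 April 2008 to 17 June 2009), pushing the deadline to 7 September 2009.
None of the other events listed affects the running of the period under the stated rules.
Calloway filed on 19 November 2009, after the 7 September 2009 deadline, so the action is time-barred.

TIME-BARRED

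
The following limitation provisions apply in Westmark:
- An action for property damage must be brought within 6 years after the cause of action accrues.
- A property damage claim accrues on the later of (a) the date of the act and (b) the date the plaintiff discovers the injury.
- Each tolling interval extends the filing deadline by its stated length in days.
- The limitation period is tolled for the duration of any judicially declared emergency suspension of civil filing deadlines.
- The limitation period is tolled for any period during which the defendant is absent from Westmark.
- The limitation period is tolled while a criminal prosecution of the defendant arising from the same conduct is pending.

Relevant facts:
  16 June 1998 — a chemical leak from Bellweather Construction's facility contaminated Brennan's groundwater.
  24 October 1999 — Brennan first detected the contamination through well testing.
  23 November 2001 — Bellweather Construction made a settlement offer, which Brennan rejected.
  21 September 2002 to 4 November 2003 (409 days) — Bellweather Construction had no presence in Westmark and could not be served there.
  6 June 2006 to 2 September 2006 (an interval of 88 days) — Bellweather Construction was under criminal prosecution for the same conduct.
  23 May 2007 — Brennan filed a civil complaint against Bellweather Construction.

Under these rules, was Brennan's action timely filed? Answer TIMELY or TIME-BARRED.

Taking the later of the act (16 June 1998) and discovery (24 October 1999), the claim accrued on 24 October 1999.
The untolled deadline — 6 years after 24 October 1999 — is 24 October 2005.
The period was tolled for 409 days by the defendant's absence from the jurisdiction (21 September 2002 to 4 November 2003), pushing the deadline to 7 December 2006.
Because the pending criminal prosecution ran from 6 June 2006 to 2 September 2006, the deadline is extended by 88 days to 5 March 2007.
The other events in the timeline have no effect on the limitation period under the stated rules.
Brennan filed on 23 May 2007, after the 5 March 2007 deadline, so the action is time-barred.

TIME-BARRED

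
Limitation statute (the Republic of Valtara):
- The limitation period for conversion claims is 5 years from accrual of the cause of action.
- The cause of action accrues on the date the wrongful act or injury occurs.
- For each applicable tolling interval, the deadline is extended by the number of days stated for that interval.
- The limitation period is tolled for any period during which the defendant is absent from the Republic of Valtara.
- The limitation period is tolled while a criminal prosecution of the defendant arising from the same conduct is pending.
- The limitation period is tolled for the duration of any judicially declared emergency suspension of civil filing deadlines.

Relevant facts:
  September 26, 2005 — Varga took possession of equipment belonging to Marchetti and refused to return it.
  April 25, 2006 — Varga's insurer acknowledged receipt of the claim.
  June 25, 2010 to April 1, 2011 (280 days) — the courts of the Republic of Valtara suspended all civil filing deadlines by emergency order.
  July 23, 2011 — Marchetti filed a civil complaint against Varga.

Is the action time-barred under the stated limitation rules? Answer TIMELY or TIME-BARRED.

The limitation period began to run on September 26, 2005.
Adding the 5 years base period to September 26, 2005 gives a deadline of September 26, 2010, before any tolling.
The period was tolled for 280 days by the emergency suspension of filing deadlines (June 25, 2010 to April 1, 2011), pushing the deadline to July 3, 2011.
The other events in the timeline have no effect on the limitation period under the stated rules.
The July 23, 2011 filing falls after the July 3, 2011 deadline; the claim is time-barred.

TIME-BARRED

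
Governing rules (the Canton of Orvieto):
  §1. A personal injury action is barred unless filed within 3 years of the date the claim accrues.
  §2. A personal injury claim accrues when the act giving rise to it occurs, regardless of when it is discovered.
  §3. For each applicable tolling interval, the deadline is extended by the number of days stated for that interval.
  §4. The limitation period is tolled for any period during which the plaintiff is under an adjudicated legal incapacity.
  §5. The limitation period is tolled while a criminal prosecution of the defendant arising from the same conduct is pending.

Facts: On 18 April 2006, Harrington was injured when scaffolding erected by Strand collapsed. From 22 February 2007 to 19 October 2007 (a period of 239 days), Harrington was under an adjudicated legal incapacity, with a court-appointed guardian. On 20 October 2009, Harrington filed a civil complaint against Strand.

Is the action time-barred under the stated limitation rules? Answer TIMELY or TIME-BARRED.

TIMELY

The claim accrued on 18 April 2006, the date of the act.
Adding the 3 years base period to 18 April 2006 gives a deadline of 18 April 2009, before any tolling.
The plaintiff's legal incapacity from 22 February 2007 to 19 October 2007 tolled the period for 239 days, extending the deadline to 13 December 2009.
Harrington filed on 20 October 2009, before the 13 December 2009 deadline, so the action is timely.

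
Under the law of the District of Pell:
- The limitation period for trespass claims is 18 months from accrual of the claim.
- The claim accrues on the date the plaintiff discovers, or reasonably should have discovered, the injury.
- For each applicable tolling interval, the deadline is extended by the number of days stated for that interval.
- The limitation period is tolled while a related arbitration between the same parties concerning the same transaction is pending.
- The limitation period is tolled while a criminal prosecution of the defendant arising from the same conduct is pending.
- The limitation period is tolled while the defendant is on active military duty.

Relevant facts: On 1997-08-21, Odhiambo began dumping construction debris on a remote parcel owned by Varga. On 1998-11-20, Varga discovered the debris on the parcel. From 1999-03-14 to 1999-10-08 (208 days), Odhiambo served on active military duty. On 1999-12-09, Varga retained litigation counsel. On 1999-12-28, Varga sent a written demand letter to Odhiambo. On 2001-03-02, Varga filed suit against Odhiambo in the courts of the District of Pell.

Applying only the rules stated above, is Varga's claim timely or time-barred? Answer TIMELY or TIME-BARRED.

Accrual is tied to discovery, so the period began on 1998-11-20 rather than on 1997-08-21 when the act occurred.
Adding the 18 months base period to 1998-11-20 gives a deadline of 2000-05-20, before any tolling.
The defendant's active military service from 1999-03-14 to 1999-10-08 tolled the period for 208 days, extending the deadline to 2000-12-14.
Nothing else in the chronology tolls or restarts the period.
Filing on 2001-03-02 missed the 2000-12-14 deadline — the action is time-barred.

TIME-BARRED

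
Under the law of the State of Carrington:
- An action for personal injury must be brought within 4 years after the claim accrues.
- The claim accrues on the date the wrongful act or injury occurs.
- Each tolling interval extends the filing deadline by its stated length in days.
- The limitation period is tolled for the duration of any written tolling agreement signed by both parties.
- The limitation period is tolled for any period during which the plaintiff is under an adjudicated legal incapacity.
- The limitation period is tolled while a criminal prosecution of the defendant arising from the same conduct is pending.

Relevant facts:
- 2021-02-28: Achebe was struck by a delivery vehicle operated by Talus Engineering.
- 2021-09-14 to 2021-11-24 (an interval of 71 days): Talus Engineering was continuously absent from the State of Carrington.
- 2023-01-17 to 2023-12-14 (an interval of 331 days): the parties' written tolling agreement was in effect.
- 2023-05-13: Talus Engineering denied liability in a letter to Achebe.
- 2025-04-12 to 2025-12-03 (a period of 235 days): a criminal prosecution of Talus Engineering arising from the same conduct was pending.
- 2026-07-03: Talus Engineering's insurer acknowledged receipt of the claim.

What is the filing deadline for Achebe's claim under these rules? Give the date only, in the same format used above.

The limitation period began to run on 2021-02-28.
The untolled deadline — 4 years after 2021-02-28 — is 2025-02-28.
Because the written tolling agreement ran from 2023-01-17 to 2023-12-14, the deadline is extended by 331 days to 2026-01-25.
The pending criminal prosecution from 2025-04-12 to 2025-12-03 tolled the period for 235 days, extending the deadline to 2026-09-17.
Although the defendant's absence ran from 2021-09-14 to 2021-11-24, the stated rules do not make that a tolling event, so it is disregarded.
Nothing else in the chronology tolls or restarts the period.

2026-09-17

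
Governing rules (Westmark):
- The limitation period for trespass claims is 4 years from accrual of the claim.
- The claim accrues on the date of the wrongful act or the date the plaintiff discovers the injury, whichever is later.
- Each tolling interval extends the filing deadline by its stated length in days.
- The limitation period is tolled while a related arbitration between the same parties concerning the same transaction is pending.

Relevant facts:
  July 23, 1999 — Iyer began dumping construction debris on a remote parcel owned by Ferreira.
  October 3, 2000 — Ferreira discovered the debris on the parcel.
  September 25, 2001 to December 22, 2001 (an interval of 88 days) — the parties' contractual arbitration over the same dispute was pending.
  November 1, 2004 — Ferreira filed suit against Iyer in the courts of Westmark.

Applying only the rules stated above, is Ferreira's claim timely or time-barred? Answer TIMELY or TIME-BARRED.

TIMELY

Because discovery on October 3, 2000 post-dates the July 23, 1999 act, accrual under the later-of rule falls on October 3, 2000.
Adding the 4 years base period to October 3, 2000 gives a deadline of October 3, 2004, before any tolling.
Because the pending related arbitration ran from September 25, 2001 to December 22, 2001, the deadline is extended by 88 days to December 30, 2004.
Filing on November 1, 2004 beat the December 30, 2004 deadline — the action is timely.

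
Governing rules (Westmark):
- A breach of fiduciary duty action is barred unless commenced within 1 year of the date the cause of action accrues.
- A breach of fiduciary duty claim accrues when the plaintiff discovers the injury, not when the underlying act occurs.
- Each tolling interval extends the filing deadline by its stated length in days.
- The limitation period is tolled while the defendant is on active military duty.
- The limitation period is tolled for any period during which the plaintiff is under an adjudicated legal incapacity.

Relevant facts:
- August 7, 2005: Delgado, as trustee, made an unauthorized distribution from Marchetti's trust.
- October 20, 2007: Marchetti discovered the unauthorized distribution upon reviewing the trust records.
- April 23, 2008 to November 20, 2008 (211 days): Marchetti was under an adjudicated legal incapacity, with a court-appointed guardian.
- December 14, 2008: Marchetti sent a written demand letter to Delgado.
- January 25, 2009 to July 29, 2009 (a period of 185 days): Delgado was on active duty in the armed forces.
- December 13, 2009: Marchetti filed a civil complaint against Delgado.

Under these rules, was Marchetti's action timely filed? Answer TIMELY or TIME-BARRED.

TIME-BARRED

The claim did not accrue until Marchetti discovered the injury on October 20, 2007; the August 7, 2005 act date does not start the clock under the stated rule.
The untolled deadline — 1 year after October 20, 2007 — is October 20, 2008.
Because the plaintiff's legal incapacity ran from April 23, 2008 to November 20, 2008, the deadline is extended by 211 days to May 19, 2009.
The period was tolled for 185 days by the defendant's active military service (January 25, 2009 to July 29, 2009), pushing the deadline to November 20, 2009.
The other events in the timeline have no effect on the limitation period under the stated rules.
The December 13, 2009 filing falls after the November 20, 2009 deadline; the claim is time-barred.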